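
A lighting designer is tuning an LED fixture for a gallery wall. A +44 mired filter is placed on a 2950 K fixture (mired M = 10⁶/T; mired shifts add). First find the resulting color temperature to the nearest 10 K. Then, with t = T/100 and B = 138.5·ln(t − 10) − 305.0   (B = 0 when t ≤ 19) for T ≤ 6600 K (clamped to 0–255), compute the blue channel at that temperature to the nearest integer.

M_in = 10⁶/2950 = 338.98; M_out = 338.98 + (+44) = 382.98.
T_out = 10⁶/382.98 = 2611.1 K → 2610 K; t = 26.1.
B = 138.5·ln(26.1 − 10) − 305.0 = 138.5·ln 16.1 − 305.0 = 138.5·2.7788 − 305.0 = 79.866.
Rounded: 80.

80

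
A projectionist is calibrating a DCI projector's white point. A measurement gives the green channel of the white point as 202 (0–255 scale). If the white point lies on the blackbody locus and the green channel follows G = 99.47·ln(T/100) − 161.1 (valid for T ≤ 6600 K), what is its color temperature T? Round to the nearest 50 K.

ln t = (202 + 161.1) / 99.47 = 3.6503.
t = e^3.6503 = 38.488.
T = 100·t = 3849 K → 3850 K to the nearest 50 K.

3850 K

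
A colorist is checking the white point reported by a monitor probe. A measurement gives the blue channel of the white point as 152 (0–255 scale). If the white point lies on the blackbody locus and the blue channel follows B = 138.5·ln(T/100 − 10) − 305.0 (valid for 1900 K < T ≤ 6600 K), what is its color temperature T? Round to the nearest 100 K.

3700 K

ln(t − 10) = (152 + 305.0) / 138.5 = 3.2996.
t − 10 = e^3.2996 = 27.103, so t = 37.103.
T = 100·t = 3710 K → 3700 K to the nearest 100 K.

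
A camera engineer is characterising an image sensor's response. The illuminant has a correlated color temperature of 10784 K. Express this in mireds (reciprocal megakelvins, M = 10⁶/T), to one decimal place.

92.7 mireds

M = 10⁶ / 10784 = 92.730 → 92.7 mireds.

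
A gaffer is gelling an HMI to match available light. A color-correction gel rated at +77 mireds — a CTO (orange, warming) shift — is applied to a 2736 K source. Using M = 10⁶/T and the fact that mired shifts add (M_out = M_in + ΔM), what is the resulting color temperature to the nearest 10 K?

M_in = 10⁶/2736 = 365.50 mireds.
M_out = 365.50 + (+77) = 442.50 mireds.
T_out = 10⁶/442.50 = 2259.9 K → 2260 K.

2260 K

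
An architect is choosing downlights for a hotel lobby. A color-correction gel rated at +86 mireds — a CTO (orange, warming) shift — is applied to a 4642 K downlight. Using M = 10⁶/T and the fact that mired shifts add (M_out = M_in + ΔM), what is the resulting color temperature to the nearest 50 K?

M_in = 10⁶/4642 = 215.42 mireds.
M_out = 215.42 + (+86) = 301.42 mireds.
T_out = 10⁶/301.42 = 3317.6 K → 3300 K.

3300 K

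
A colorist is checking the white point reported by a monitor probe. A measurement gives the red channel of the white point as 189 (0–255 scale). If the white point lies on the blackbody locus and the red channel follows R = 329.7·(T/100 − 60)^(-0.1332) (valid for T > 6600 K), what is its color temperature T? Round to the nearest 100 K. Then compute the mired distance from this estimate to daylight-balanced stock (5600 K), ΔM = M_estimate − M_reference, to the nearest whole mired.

-99 mireds

(t − 60)^(-0.1332) = 189/329.7 = 0.57325.
t − 60 = 0.57325^(1/-0.1332) = 0.57325^(-7.508) = 65.199, so t = 125.199.
T = 100·t = 12520 K → 12500 K to the nearest 100 K.
M_estimate = 10⁶/12500 = 80.00; M_reference = 10⁶/5600 = 178.57.
ΔM = 80.00 − 178.57 = -98.57 → -99 mireds.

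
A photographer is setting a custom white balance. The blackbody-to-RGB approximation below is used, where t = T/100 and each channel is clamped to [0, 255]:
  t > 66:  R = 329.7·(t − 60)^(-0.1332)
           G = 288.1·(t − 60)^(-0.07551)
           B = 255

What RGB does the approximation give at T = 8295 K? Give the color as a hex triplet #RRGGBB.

#D9E3FF

t = 8295/100 = 82.95; the t > 66 branch applies.
R = 329.7·(82.95 − 60)^(-0.1332) = 329.7·22.95^(-0.1332) = 329.7·0.65879 = 217.201.
G = 288.1·(82.95 − 60)^(-0.07551) = 288.1·22.95^(-0.07551) = 288.1·0.78931 = 227.400.
B = 255 by definition for t > 66.
Rounded: (217, 227, 255).
In hex: #D9E3FF.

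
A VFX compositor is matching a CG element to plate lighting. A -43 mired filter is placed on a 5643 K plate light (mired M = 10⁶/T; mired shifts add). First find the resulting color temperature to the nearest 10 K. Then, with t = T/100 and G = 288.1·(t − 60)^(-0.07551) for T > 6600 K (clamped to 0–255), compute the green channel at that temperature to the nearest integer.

M_in = 10⁶/5643 = 177.21; M_out = 177.21 + (-43) = 134.21.
T_out = 10⁶/134.21 = 7451.0 K → 7450 K; t = 74.5.
G = 288.1·(74.5 − 60)^(-0.07551) = 288.1·14.5^(-0.07551) = 288.1·0.81716 = 235.423.
Rounded: 235.

235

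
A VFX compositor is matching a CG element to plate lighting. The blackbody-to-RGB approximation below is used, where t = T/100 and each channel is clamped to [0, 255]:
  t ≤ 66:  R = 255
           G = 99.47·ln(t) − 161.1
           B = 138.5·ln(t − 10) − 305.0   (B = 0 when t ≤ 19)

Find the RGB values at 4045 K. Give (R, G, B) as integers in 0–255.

(255, 207, 168)

t = 4045/100 = 40.45; the t ≤ 66 branch applies.
R = 255 by definition for t ≤ 66.
G = 99.47·ln 40.45 − 161.1 = 99.47·3.7001 − 161.1 = 206.946.
B = 138.5·ln(40.45 − 10) − 305.0 = 138.5·ln 30.45 − 305.0 = 138.5·3.4161 − 305.0 = 168.128.
Rounded: (255, 207, 168).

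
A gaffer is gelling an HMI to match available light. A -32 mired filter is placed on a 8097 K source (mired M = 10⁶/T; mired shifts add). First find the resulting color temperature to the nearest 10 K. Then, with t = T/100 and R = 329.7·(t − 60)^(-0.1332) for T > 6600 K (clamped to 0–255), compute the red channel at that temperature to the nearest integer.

M_in = 10⁶/8097 = 123.50; M_out = 123.50 + (-32) = 91.50.
T_out = 10⁶/91.50 = 10928.7 K → 10930 K; t = 109.3.
R = 329.7·(109.3 − 60)^(-0.1332) = 329.7·49.3^(-0.1332) = 329.7·0.59499 = 196.170.
Rounded: 196.

196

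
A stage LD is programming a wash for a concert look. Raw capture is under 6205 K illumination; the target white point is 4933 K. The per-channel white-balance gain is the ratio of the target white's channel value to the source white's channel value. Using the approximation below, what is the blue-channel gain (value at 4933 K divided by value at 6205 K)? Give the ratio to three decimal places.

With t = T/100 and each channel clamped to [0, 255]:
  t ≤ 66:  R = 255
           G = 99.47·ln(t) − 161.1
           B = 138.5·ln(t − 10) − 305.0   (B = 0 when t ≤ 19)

At 6205 K (t = 62.05):
  B = 138.5·ln(62.05 − 10) − 305.0 = 138.5·ln 52.05 − 305.0 = 138.5·3.9522 − 305.0 = 242.380.
At 4933 K (t = 49.33):
  B = 138.5·ln(49.33 − 10) − 305.0 = 138.5·ln 39.33 − 305.0 = 138.5·3.6720 − 305.0 = 203.570.
Gain = 203.570 / 242.380 = 0.8399 → 0.840.

0.840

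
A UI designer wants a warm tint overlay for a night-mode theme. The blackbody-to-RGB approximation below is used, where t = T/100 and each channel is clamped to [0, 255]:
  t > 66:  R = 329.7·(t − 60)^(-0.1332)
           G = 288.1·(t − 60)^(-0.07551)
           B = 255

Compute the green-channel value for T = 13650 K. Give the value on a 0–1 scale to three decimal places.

0.814

t = 13650/100 = 136.5; the t > 66 branch applies.
G = 288.1·(136.5 − 60)^(-0.07551) = 288.1·76.5^(-0.07551) = 288.1·0.72072 = 207.639.
On a 0–1 scale: 207.639/255 = 0.8143 → 0.814.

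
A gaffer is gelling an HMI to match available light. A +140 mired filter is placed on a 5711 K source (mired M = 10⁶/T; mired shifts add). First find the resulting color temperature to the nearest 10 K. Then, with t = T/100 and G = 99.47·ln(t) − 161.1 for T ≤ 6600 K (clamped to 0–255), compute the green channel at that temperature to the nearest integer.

183

M_in = 10⁶/5711 = 175.10; M_out = 175.10 + (+140) = 315.10.
T_out = 10⁶/315.10 = 3173.6 K → 3170 K; t = 31.7.
G = 99.47·ln 31.7 − 161.1 = 99.47·3.4563 − 161.1 = 182.700.
Rounded: 183.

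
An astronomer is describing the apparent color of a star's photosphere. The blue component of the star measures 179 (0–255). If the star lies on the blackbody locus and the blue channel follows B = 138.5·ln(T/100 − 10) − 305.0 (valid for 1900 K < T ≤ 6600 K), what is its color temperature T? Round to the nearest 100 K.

4300 K

ln(t − 10) = (179 + 305.0) / 138.5 = 3.4946.
t − 10 = e^3.4946 = 32.937, so t = 42.937.
T = 100·t = 4294 K → 4300 K to the nearest 100 K.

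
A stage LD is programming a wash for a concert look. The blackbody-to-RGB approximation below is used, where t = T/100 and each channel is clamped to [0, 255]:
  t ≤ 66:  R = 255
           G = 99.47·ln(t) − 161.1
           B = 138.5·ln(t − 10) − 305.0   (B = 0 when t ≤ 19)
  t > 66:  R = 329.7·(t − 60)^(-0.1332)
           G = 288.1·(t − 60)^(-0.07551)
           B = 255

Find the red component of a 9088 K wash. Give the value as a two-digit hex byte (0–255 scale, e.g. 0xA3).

t = 9088/100 = 90.88; the t > 66 branch applies.
R = 329.7·(90.88 − 60)^(-0.1332) = 329.7·30.88^(-0.1332) = 329.7·0.63325 = 208.782.
Rounded: 209; in hex, 0xD1.

0xD1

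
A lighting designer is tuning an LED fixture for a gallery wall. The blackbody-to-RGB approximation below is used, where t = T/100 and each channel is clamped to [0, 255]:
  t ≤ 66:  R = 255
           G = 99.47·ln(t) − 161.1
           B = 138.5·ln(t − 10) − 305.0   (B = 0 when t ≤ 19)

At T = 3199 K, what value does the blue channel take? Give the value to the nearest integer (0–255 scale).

t = 3199/100 = 31.99; the t ≤ 66 branch applies.
B = 138.5·ln(31.99 − 10) − 305.0 = 138.5·ln 21.99 − 305.0 = 138.5·3.0906 − 305.0 = 123.046.
Rounded: 123.

123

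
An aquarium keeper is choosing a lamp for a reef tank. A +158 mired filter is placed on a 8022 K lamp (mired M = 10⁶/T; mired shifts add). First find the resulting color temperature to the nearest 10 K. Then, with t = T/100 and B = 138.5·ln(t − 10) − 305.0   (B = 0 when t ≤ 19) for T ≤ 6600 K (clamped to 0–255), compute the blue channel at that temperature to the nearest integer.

143

M_in = 10⁶/8022 = 124.66; M_out = 124.66 + (+158) = 282.66.
T_out = 10⁶/282.66 = 3537.9 K → 3540 K; t = 35.4.
B = 138.5·ln(35.4 − 10) − 305.0 = 138.5·ln 25.4 − 305.0 = 138.5·3.2347 − 305.0 = 143.013.
Rounded: 143.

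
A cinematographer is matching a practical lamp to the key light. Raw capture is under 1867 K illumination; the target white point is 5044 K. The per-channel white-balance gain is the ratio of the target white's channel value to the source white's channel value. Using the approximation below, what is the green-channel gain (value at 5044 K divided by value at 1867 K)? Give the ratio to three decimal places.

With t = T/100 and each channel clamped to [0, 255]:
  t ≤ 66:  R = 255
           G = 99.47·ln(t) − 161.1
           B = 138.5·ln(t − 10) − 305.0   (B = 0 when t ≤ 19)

At 1867 K (t = 18.67):
  G = 99.47·ln 18.67 − 161.1 = 99.47·2.9269 − 161.1 = 130.041.
At 5044 K (t = 50.44):
  G = 99.47·ln 50.44 − 161.1 = 99.47·3.9208 − 161.1 = 228.900.
Gain = 228.900 / 130.041 = 1.7602 → 1.760.

1.760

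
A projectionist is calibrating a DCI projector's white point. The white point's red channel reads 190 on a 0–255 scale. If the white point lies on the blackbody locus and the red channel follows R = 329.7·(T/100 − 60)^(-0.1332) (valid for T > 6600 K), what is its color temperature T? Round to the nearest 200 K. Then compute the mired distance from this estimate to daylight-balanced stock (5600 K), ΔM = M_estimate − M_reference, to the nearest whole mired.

(t − 60)^(-0.1332) = 190/329.7 = 0.57628.
t − 60 = 0.57628^(1/-0.1332) = 0.57628^(-7.508) = 62.667, so t = 122.667.
T = 100·t = 12267 K → 12200 K to the nearest 200 K.
M_estimate = 10⁶/12200 = 81.97; M_reference = 10⁶/5600 = 178.57.
ΔM = 81.97 − 178.57 = -96.60 → -97 mireds.

-97 mireds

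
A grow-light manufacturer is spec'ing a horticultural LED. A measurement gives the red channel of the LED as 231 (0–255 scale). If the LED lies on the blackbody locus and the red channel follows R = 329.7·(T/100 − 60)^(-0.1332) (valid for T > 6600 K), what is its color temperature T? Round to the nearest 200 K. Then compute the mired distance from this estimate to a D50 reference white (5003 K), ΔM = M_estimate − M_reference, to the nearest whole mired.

(t − 60)^(-0.1332) = 231/329.7 = 0.70064.
t − 60 = 0.70064^(1/-0.1332) = 0.70064^(-7.508) = 14.453, so t = 74.453.
T = 100·t = 7445 K → 7400 K to the nearest 200 K.
M_estimate = 10⁶/7400 = 135.14; M_reference = 10⁶/5003 = 199.88.
ΔM = 135.14 − 199.88 = -64.74 → -65 mireds.

-65 mireds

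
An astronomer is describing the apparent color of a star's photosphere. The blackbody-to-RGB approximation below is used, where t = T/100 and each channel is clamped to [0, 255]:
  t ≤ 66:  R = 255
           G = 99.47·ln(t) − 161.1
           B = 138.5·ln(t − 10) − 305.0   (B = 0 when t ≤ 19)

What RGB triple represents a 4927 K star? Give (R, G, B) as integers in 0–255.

t = 4927/100 = 49.27; the t ≤ 66 branch applies.
R = 255 by definition for t ≤ 66.
G = 99.47·ln 49.27 − 161.1 = 99.47·3.8973 − 161.1 = 226.566.
B = 138.5·ln(49.27 − 10) − 305.0 = 138.5·ln 39.27 − 305.0 = 138.5·3.6705 − 305.0 = 203.359.
Rounded: (255, 227, 203).

(255, 227, 203)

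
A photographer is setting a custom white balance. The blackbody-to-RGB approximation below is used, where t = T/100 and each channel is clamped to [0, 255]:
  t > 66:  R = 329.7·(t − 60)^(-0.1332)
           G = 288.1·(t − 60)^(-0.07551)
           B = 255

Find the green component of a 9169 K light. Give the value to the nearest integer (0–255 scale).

222

t = 9169/100 = 91.69; the t > 66 branch applies.
G = 288.1·(91.69 − 60)^(-0.07551) = 288.1·31.69^(-0.07551) = 288.1·0.77031 = 221.926.
Rounded: 222.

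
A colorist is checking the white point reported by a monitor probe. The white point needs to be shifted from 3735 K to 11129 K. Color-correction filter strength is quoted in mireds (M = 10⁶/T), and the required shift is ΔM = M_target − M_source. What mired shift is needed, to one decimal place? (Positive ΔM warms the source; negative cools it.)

-177.9 mireds

M_source = 10⁶/3735 = 267.738; M_target = 10⁶/11129 = 89.855.
ΔM = 89.855 − 267.738 = -177.882 → -177.9 mireds, a cooling shift.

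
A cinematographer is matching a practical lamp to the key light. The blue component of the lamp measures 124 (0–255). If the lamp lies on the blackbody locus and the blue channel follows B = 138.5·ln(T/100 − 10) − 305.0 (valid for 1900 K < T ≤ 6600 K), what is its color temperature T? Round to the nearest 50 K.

ln(t − 10) = (124 + 305.0) / 138.5 = 3.0975.
t − 10 = e^3.0975 = 22.142, so t = 32.142.
T = 100·t = 3214 K → 3200 K to the nearest 50 K.

3200 K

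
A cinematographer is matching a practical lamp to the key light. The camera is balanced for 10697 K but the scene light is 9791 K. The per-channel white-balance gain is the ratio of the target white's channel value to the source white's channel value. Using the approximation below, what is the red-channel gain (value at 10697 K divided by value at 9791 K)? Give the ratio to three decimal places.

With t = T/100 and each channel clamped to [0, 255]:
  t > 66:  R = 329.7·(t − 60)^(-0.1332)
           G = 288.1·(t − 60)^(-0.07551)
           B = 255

At 9791 K (t = 97.91):
  R = 329.7·(97.91 − 60)^(-0.1332) = 329.7·37.91^(-0.1332) = 329.7·0.61618 = 203.156.
At 10697 K (t = 106.97):
  R = 329.7·(106.97 − 60)^(-0.1332) = 329.7·46.97^(-0.1332) = 329.7·0.59884 = 197.439.
Gain = 197.439 / 203.156 = 0.9719 → 0.972.

0.972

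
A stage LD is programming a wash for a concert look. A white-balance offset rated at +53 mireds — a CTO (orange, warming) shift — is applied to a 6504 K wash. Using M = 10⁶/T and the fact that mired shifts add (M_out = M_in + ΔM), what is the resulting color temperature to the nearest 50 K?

M_in = 10⁶/6504 = 153.75 mireds.
M_out = 153.75 + (+53) = 206.75 mireds.
T_out = 10⁶/206.75 = 4836.7 K → 4850 K.

4850 K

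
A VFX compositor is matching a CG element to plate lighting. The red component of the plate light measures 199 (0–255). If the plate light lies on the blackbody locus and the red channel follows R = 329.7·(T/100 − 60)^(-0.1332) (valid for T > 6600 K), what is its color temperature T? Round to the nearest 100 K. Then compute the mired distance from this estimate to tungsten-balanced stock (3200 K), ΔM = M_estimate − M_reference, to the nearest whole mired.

(t − 60)^(-0.1332) = 199/329.7 = 0.60358.
t − 60 = 0.60358^(1/-0.1332) = 0.60358^(-7.508) = 44.273, so t = 104.273.
T = 100·t = 10427 K → 10400 K to the nearest 100 K.
M_estimate = 10⁶/10400 = 96.15; M_reference = 10⁶/3200 = 312.50.
ΔM = 96.15 − 312.50 = -216.35 → -216 mireds.

-216 mireds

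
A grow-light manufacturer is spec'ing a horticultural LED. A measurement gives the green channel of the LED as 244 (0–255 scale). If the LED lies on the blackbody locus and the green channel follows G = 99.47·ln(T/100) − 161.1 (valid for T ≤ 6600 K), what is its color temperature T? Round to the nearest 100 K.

ln t = (244 + 161.1) / 99.47 = 4.0726.
t = e^4.0726 = 58.709.
T = 100·t = 5871 K → 5900 K to the nearest 100 K.

5900 K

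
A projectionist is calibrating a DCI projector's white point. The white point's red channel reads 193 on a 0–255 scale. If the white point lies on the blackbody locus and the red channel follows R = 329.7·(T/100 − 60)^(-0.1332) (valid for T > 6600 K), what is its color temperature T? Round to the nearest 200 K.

11600 K

(t − 60)^(-0.1332) = 193/329.7 = 0.58538.
t − 60 = 0.58538^(1/-0.1332) = 0.58538^(-7.508) = 55.713, so t = 115.713.
T = 100·t = 11571 K → 11600 K to the nearest 200 K.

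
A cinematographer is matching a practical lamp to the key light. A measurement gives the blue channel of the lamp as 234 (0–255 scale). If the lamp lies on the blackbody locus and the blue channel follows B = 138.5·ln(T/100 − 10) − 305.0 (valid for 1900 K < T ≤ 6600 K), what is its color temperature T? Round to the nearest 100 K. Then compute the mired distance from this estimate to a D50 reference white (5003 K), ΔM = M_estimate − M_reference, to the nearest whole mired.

-30 mireds

ln(t − 10) = (234 + 305.0) / 138.5 = 3.8917.
t − 10 = e^3.8917 = 48.994, so t = 58.994.
T = 100·t = 5899 K → 5900 K to the nearest 100 K.
M_estimate = 10⁶/5900 = 169.49; M_reference = 10⁶/5003 = 199.88.
ΔM = 169.49 − 199.88 = -30.39 → -30 mireds.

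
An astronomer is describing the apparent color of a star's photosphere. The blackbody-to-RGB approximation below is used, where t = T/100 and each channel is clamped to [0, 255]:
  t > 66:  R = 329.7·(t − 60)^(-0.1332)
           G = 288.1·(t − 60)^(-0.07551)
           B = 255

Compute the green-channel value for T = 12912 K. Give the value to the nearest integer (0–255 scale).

209

t = 12912/100 = 129.12; the t > 66 branch applies.
G = 288.1·(129.12 − 60)^(-0.07551) = 288.1·69.12^(-0.07551) = 288.1·0.72626 = 209.235.
Rounded: 209.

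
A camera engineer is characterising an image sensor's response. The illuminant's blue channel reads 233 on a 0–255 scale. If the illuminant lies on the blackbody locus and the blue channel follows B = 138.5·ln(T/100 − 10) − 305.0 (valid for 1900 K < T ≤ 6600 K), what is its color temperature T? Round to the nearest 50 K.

5850 K

ln(t − 10) = (233 + 305.0) / 138.5 = 3.8845.
t − 10 = e^3.8845 = 48.641, so t = 58.641.
T = 100·t = 5864 K → 5850 K to the nearest 50 K.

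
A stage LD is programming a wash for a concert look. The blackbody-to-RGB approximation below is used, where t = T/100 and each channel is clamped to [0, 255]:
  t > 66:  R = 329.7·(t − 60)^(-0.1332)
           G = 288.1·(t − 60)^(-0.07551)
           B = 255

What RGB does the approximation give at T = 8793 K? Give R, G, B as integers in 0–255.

R=212, G=224, B=255

t = 8793/100 = 87.93; the t > 66 branch applies.
R = 329.7·(87.93 − 60)^(-0.1332) = 329.7·27.93^(-0.1332) = 329.7·0.64178 = 211.593.
G = 288.1·(87.93 − 60)^(-0.07551) = 288.1·27.93^(-0.07551) = 288.1·0.77769 = 224.053.
B = 255 by definition for t > 66.
Rounded: (212, 224, 255).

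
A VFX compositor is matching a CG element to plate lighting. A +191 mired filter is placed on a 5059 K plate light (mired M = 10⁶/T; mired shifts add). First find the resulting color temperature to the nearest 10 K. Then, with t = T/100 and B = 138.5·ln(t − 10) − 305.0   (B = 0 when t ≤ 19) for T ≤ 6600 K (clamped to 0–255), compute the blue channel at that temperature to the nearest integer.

M_in = 10⁶/5059 = 197.67; M_out = 197.67 + (+191) = 388.67.
T_out = 10⁶/388.67 = 2572.9 K → 2570 K; t = 25.7.
B = 138.5·ln(25.7 − 10) − 305.0 = 138.5·ln 15.7 − 305.0 = 138.5·2.7537 − 305.0 = 76.382.
Rounded: 76.

76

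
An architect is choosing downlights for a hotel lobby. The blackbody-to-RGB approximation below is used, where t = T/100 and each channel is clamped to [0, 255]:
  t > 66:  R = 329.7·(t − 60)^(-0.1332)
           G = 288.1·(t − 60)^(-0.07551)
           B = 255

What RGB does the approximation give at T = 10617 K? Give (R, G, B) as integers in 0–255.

t = 10617/100 = 106.17; the t > 66 branch applies.
R = 329.7·(106.17 − 60)^(-0.1332) = 329.7·46.17^(-0.1332) = 329.7·0.60022 = 197.891.
G = 288.1·(106.17 − 60)^(-0.07551) = 288.1·46.17^(-0.07551) = 288.1·0.74873 = 215.709.
B = 255 by definition for t > 66.
Rounded: (198, 216, 255).

(198, 216, 255)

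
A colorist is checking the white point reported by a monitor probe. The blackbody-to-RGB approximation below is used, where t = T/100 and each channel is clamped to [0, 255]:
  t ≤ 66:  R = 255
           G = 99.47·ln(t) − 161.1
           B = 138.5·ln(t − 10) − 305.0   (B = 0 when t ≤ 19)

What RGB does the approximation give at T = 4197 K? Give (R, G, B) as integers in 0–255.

(255, 211, 175)

t = 4197/100 = 41.97; the t ≤ 66 branch applies.
R = 255 by definition for t ≤ 66.
G = 99.47·ln 41.97 − 161.1 = 99.47·3.7370 − 161.1 = 210.615.
B = 138.5·ln(41.97 − 10) − 305.0 = 138.5·ln 31.97 − 305.0 = 138.5·3.4648 − 305.0 = 174.875.
Rounded: (255, 211, 175).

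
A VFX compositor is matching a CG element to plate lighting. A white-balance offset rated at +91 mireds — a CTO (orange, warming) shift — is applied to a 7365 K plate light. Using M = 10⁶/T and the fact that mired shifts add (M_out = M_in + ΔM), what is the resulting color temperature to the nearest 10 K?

4410 K

M_in = 10⁶/7365 = 135.78 mireds.
M_out = 135.78 + (+91) = 226.78 mireds.
T_out = 10⁶/226.78 = 4409.6 K → 4410 K.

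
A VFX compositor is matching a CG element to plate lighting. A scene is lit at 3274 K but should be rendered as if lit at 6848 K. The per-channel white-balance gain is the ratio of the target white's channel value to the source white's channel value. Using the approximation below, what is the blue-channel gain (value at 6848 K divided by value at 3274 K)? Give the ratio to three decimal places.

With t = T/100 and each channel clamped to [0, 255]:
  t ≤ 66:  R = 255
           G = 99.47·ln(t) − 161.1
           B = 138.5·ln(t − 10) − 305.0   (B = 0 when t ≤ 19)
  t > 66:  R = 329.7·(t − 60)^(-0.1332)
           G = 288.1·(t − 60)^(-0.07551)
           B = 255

1.997

At 3274 K (t = 32.74):
  B = 138.5·ln(32.74 − 10) − 305.0 = 138.5·ln 22.74 − 305.0 = 138.5·3.1241 − 305.0 = 127.691.
At 6848 K (t = 68.48):
  B = 255 by definition for t > 66.
Gain = 255.000 / 127.691 = 1.9970 → 1.997.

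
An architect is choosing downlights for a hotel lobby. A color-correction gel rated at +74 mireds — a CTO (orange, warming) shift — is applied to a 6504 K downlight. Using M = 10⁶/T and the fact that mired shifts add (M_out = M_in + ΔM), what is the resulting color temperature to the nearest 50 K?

M_in = 10⁶/6504 = 153.75 mireds.
M_out = 153.75 + (+74) = 227.75 mireds.
T_out = 10⁶/227.75 = 4390.7 K → 4400 K.

4400 K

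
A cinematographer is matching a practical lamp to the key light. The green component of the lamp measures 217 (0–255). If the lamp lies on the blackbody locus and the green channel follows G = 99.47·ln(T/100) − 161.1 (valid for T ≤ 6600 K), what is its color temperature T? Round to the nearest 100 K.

ln t = (217 + 161.1) / 99.47 = 3.8011.
t = e^3.8011 = 44.752.
T = 100·t = 4475 K → 4500 K to the nearest 100 K.

4500 K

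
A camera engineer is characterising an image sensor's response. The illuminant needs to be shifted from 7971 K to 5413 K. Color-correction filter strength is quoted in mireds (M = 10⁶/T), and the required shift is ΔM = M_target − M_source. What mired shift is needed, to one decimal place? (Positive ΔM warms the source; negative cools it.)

+59.3 mireds

M_source = 10⁶/7971 = 125.455; M_target = 10⁶/5413 = 184.740.
ΔM = 184.740 − 125.455 = 59.286 → +59.3 mireds, a warming shift.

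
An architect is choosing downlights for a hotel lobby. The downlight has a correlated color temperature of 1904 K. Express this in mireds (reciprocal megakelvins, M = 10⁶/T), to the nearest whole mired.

M = 10⁶ / 1904 = 525.210 → 525 mireds.

525 mireds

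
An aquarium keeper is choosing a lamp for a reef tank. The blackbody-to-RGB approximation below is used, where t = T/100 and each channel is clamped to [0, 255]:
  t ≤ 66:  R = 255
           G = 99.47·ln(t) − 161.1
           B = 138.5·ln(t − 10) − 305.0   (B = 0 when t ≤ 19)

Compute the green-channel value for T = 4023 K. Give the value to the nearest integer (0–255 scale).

206

t = 4023/100 = 40.23; the t ≤ 66 branch applies.
G = 99.47·ln 40.23 − 161.1 = 99.47·3.6946 − 161.1 = 206.403.
Rounded: 206.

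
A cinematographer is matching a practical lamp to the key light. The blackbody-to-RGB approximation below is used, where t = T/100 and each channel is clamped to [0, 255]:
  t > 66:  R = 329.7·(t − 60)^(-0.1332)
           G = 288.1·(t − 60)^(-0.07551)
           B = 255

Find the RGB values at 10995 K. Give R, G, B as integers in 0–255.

R=196, G=214, B=255

t = 10995/100 = 109.95; the t > 66 branch applies.
R = 329.7·(109.95 − 60)^(-0.1332) = 329.7·49.95^(-0.1332) = 329.7·0.59396 = 195.828.
G = 288.1·(109.95 − 60)^(-0.07551) = 288.1·49.95^(-0.07551) = 288.1·0.74429 = 214.431.
B = 255 by definition for t > 66.
Rounded: (196, 214, 255).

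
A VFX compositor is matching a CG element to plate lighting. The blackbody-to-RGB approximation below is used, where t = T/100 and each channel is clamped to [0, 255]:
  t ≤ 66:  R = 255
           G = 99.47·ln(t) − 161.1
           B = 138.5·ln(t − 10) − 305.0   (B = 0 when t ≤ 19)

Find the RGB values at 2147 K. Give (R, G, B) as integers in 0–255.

t = 2147/100 = 21.47; the t ≤ 66 branch applies.
R = 255 by definition for t ≤ 66.
G = 99.47·ln 21.47 − 161.1 = 99.47·3.0667 − 161.1 = 143.940.
B = 138.5·ln(21.47 − 10) − 305.0 = 138.5·ln 11.47 − 305.0 = 138.5·2.4397 − 305.0 = 32.903.
Rounded: (255, 144, 33).

(255, 144, 33)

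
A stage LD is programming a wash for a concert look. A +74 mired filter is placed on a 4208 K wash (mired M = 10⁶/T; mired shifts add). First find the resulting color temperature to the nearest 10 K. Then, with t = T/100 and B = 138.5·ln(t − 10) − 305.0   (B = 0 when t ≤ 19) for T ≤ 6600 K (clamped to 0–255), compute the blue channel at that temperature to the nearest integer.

124

M_in = 10⁶/4208 = 237.64; M_out = 237.64 + (+74) = 311.64.
T_out = 10⁶/311.64 = 3208.8 K → 3210 K; t = 32.1.
B = 138.5·ln(32.1 − 10) − 305.0 = 138.5·ln 22.1 − 305.0 = 138.5·3.0956 − 305.0 = 123.737.
Rounded: 124.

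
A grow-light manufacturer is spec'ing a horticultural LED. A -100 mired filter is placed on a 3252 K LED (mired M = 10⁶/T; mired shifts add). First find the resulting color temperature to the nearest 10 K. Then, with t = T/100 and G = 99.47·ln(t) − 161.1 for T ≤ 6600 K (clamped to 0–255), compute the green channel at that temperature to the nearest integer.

224

M_in = 10⁶/3252 = 307.50; M_out = 307.50 + (-100) = 207.50.
T_out = 10⁶/207.50 = 4819.2 K → 4820 K; t = 48.2.
G = 99.47·ln 48.2 − 161.1 = 99.47·3.8754 − 161.1 = 224.382.
Rounded: 224.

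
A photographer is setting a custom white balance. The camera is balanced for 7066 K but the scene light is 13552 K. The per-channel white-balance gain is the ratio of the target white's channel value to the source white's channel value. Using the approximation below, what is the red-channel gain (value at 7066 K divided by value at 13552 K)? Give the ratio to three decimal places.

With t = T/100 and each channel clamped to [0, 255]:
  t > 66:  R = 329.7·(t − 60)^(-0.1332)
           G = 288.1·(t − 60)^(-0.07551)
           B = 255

1.298

At 13552 K (t = 135.52):
  R = 329.7·(135.52 − 60)^(-0.1332) = 329.7·75.52^(-0.1332) = 329.7·0.56214 = 185.337.
At 7066 K (t = 70.66):
  R = 329.7·(70.66 − 60)^(-0.1332) = 329.7·10.66^(-0.1332) = 329.7·0.72963 = 240.559.
Gain = 240.559 / 185.337 = 1.2980 → 1.298.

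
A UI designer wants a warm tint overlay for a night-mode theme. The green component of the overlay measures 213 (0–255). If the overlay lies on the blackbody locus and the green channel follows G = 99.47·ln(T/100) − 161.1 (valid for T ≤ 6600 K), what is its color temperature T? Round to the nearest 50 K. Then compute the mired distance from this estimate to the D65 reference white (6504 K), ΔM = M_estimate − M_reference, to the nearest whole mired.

ln t = (213 + 161.1) / 99.47 = 3.7609.
t = e^3.7609 = 42.989.
T = 100·t = 4299 K → 4300 K to the nearest 50 K.
M_estimate = 10⁶/4300 = 232.56; M_reference = 10⁶/6504 = 153.75.
ΔM = 232.56 − 153.75 = 78.81 → +79 mireds.

+79 mireds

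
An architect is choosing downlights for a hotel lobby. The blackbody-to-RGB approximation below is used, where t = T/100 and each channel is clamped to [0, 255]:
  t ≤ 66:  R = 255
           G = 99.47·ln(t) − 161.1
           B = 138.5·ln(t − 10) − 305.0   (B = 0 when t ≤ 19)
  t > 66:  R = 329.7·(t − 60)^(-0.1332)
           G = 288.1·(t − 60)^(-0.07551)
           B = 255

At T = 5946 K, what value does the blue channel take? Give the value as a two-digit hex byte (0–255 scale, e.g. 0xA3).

0xEB

t = 5946/100 = 59.46; the t ≤ 66 branch applies.
B = 138.5·ln(59.46 − 10) − 305.0 = 138.5·ln 49.46 − 305.0 = 138.5·3.9012 − 305.0 = 235.311.
Rounded: 235; in hex, 0xEB.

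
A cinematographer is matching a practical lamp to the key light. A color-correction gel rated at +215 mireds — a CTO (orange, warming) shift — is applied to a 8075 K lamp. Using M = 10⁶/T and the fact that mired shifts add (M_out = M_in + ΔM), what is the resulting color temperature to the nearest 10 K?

M_in = 10⁶/8075 = 123.84 mireds.
M_out = 123.84 + (+215) = 338.84 mireds.
T_out = 10⁶/338.84 = 2951.3 K → 2950 K.

2950 K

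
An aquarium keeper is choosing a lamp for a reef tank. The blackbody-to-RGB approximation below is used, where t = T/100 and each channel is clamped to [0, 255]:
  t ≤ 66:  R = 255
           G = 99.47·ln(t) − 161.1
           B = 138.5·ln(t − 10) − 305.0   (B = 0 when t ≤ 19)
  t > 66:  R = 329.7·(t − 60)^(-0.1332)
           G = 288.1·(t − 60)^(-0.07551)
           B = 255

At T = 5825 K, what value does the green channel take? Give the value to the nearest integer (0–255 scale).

t = 5825/100 = 58.25; the t ≤ 66 branch applies.
G = 99.47·ln 58.25 − 161.1 = 99.47·4.0647 − 161.1 = 243.220.
Rounded: 243.

243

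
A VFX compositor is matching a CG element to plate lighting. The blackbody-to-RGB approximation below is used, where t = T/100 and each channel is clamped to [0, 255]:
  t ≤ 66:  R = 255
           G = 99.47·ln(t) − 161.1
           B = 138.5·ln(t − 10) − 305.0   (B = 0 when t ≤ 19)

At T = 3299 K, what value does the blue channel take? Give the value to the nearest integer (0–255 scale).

129

t = 3299/100 = 32.99; the t ≤ 66 branch applies.
B = 138.5·ln(32.99 − 10) − 305.0 = 138.5·ln 22.99 − 305.0 = 138.5·3.1351 − 305.0 = 129.206.
Rounded: 129.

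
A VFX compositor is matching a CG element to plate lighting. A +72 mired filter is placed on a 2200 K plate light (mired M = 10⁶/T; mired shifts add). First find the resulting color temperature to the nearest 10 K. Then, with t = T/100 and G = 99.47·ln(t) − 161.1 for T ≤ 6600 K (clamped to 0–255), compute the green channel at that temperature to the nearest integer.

M_in = 10⁶/2200 = 454.55; M_out = 454.55 + (+72) = 526.55.
T_out = 10⁶/526.55 = 1899.2 K → 1900 K; t = 19.
G = 99.47·ln 19 − 161.1 = 99.47·2.9444 − 161.1 = 131.783.
Rounded: 132.

132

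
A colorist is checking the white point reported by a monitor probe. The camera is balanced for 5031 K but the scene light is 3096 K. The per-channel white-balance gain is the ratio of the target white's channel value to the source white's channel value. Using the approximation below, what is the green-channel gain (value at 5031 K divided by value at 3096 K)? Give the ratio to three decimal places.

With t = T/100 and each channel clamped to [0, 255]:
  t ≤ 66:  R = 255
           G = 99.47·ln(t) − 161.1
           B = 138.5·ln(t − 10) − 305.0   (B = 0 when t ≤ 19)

1.268

At 3096 K (t = 30.96):
  G = 99.47·ln 30.96 − 161.1 = 99.47·3.4327 − 161.1 = 180.350.
At 5031 K (t = 50.31):
  G = 99.47·ln 50.31 − 161.1 = 99.47·3.9182 − 161.1 = 228.644.
Gain = 228.644 / 180.350 = 1.2678 → 1.268.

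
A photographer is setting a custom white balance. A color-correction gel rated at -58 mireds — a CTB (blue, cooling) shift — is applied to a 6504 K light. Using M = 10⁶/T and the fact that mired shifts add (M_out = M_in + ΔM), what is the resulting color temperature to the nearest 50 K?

M_in = 10⁶/6504 = 153.75 mireds.
M_out = 153.75 + (-58) = 95.75 mireds.
T_out = 10⁶/95.75 = 10443.7 K → 10450 K.

10450 K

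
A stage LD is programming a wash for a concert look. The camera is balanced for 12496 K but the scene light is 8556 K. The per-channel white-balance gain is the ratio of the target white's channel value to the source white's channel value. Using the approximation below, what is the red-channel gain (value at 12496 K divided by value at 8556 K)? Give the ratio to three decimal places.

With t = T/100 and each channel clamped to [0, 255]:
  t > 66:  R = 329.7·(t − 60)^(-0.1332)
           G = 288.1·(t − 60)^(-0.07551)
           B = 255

0.883

At 8556 K (t = 85.56):
  R = 329.7·(85.56 − 60)^(-0.1332) = 329.7·25.56^(-0.1332) = 329.7·0.64940 = 214.107.
At 12496 K (t = 124.96):
  R = 329.7·(124.96 − 60)^(-0.1332) = 329.7·64.96^(-0.1332) = 329.7·0.57353 = 189.093.
Gain = 189.093 / 214.107 = 0.8832 → 0.883.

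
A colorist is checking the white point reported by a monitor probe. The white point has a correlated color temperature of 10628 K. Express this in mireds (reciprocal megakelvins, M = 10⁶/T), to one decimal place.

M = 10⁶ / 10628 = 94.091 → 94.1 mireds.

94.1 mireds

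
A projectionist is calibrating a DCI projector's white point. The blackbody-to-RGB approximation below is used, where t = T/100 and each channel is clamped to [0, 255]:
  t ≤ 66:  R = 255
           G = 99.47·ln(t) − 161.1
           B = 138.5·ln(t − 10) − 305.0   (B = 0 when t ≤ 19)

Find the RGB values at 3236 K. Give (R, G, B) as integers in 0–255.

(255, 185, 125)

t = 3236/100 = 32.36; the t ≤ 66 branch applies.
R = 255 by definition for t ≤ 66.
G = 99.47·ln 32.36 − 161.1 = 99.47·3.4769 − 161.1 = 184.750.
B = 138.5·ln(32.36 − 10) − 305.0 = 138.5·ln 22.36 − 305.0 = 138.5·3.1073 − 305.0 = 125.357.
Rounded: (255, 185, 125).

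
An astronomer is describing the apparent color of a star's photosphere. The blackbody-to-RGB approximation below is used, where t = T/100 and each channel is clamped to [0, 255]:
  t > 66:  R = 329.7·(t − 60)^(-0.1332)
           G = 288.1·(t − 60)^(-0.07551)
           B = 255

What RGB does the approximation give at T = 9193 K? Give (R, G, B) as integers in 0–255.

t = 9193/100 = 91.93; the t > 66 branch applies.
R = 329.7·(91.93 − 60)^(-0.1332) = 329.7·31.93^(-0.1332) = 329.7·0.63044 = 207.855.
G = 288.1·(91.93 − 60)^(-0.07551) = 288.1·31.93^(-0.07551) = 288.1·0.76987 = 221.800.
B = 255 by definition for t > 66.
Rounded: (208, 222, 255).

(208, 222, 255)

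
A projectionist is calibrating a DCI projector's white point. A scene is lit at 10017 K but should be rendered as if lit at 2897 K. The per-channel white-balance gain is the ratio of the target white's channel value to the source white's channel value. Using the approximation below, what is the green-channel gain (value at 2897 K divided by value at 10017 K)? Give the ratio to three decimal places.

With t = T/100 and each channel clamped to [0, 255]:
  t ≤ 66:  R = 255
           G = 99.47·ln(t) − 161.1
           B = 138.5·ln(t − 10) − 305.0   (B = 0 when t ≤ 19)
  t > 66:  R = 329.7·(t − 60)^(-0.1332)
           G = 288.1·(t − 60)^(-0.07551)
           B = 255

0.797

At 10017 K (t = 100.17):
  G = 288.1·(100.17 − 60)^(-0.07551) = 288.1·40.17^(-0.07551) = 288.1·0.75664 = 217.988.
At 2897 K (t = 28.97):
  G = 99.47·ln 28.97 − 161.1 = 99.47·3.3663 − 161.1 = 173.742.
Gain = 173.742 / 217.988 = 0.7970 → 0.797.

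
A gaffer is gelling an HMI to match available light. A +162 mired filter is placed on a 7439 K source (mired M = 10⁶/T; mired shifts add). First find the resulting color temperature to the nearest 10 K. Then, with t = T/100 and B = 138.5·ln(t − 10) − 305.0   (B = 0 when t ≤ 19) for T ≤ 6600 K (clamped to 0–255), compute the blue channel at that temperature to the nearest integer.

133

M_in = 10⁶/7439 = 134.43; M_out = 134.43 + (+162) = 296.43.
T_out = 10⁶/296.43 = 3373.5 K → 3370 K; t = 33.7.
B = 138.5·ln(33.7 − 10) − 305.0 = 138.5·ln 23.7 − 305.0 = 138.5·3.1655 − 305.0 = 133.418.
Rounded: 133.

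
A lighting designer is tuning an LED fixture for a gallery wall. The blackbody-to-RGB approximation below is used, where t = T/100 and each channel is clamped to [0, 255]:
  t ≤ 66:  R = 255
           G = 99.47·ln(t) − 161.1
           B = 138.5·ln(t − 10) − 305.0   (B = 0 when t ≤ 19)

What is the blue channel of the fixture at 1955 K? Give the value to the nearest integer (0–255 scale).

8

t = 1955/100 = 19.55; the t ≤ 66 branch applies.
B = 138.5·ln(19.55 − 10) − 305.0 = 138.5·ln 9.55 − 305.0 = 138.5·2.2565 − 305.0 = 7.531.
Rounded: 8.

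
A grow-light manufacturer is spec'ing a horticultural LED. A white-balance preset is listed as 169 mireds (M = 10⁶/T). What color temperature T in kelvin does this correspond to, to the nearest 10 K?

5920 K

T = 10⁶ / 169 = 5917.16 K → 5920 K.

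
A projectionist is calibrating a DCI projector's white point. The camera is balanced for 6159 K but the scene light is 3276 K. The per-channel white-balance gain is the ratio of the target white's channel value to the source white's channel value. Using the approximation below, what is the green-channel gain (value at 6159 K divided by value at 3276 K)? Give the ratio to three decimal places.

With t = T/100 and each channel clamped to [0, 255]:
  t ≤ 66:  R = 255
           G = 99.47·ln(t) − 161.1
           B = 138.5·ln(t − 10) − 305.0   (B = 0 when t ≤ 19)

At 3276 K (t = 32.76):
  G = 99.47·ln 32.76 − 161.1 = 99.47·3.4892 − 161.1 = 185.972.
At 6159 K (t = 61.59):
  G = 99.47·ln 61.59 − 161.1 = 99.47·4.1205 − 161.1 = 248.766.
Gain = 248.766 / 185.972 = 1.3377 → 1.338.

1.338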